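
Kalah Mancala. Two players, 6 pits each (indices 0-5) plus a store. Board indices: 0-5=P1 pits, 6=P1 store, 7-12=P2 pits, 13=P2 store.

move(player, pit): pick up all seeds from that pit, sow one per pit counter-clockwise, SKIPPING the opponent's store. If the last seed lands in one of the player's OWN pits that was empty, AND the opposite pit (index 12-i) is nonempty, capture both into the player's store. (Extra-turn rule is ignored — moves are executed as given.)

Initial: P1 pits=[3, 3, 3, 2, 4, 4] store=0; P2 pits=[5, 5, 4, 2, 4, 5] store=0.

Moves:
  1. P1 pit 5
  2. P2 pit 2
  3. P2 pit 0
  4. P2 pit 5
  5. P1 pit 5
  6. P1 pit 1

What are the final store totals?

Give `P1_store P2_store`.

Answer: 2 3

Derivation:
Move 1: P1 pit5 -> P1=[3,3,3,2,4,0](1) P2=[6,6,5,2,4,5](0)
Move 2: P2 pit2 -> P1=[4,3,3,2,4,0](1) P2=[6,6,0,3,5,6](1)
Move 3: P2 pit0 -> P1=[4,3,3,2,4,0](1) P2=[0,7,1,4,6,7](2)
Move 4: P2 pit5 -> P1=[5,4,4,3,5,1](1) P2=[0,7,1,4,6,0](3)
Move 5: P1 pit5 -> P1=[5,4,4,3,5,0](2) P2=[0,7,1,4,6,0](3)
Move 6: P1 pit1 -> P1=[5,0,5,4,6,1](2) P2=[0,7,1,4,6,0](3)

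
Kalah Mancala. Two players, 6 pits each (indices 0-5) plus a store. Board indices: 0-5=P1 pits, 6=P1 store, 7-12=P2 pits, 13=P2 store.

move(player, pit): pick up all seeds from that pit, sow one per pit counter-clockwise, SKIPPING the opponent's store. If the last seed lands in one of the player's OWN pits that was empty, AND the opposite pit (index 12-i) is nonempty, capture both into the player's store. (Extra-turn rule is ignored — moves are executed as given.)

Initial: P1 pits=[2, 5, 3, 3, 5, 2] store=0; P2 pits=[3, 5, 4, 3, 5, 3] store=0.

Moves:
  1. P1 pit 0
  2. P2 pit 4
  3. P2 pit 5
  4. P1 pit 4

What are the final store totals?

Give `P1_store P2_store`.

Move 1: P1 pit0 -> P1=[0,6,4,3,5,2](0) P2=[3,5,4,3,5,3](0)
Move 2: P2 pit4 -> P1=[1,7,5,3,5,2](0) P2=[3,5,4,3,0,4](1)
Move 3: P2 pit5 -> P1=[2,8,6,3,5,2](0) P2=[3,5,4,3,0,0](2)
Move 4: P1 pit4 -> P1=[2,8,6,3,0,3](1) P2=[4,6,5,3,0,0](2)

Answer: 1 2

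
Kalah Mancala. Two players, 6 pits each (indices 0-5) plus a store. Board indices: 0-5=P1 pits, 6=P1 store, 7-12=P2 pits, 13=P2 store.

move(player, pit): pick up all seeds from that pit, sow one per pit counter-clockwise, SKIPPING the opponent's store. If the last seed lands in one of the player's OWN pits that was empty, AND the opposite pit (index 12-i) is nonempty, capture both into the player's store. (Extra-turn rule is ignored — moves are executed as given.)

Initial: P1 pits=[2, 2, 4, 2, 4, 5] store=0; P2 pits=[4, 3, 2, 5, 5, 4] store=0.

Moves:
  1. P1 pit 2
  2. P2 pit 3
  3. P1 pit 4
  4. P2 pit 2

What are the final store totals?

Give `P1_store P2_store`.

Move 1: P1 pit2 -> P1=[2,2,0,3,5,6](1) P2=[4,3,2,5,5,4](0)
Move 2: P2 pit3 -> P1=[3,3,0,3,5,6](1) P2=[4,3,2,0,6,5](1)
Move 3: P1 pit4 -> P1=[3,3,0,3,0,7](2) P2=[5,4,3,0,6,5](1)
Move 4: P2 pit2 -> P1=[3,3,0,3,0,7](2) P2=[5,4,0,1,7,6](1)

Answer: 2 1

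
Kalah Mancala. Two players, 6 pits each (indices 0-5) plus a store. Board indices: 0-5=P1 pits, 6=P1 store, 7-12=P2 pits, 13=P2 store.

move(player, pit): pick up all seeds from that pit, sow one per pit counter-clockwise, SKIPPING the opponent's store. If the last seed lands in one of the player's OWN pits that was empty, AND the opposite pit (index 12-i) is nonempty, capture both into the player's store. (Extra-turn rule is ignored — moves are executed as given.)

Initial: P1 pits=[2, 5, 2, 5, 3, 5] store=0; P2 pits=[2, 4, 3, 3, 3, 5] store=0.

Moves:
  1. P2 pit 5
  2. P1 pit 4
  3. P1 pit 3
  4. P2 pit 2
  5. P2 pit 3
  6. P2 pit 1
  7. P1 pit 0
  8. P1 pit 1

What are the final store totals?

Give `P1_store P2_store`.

Answer: 3 4

Derivation:
Move 1: P2 pit5 -> P1=[3,6,3,6,3,5](0) P2=[2,4,3,3,3,0](1)
Move 2: P1 pit4 -> P1=[3,6,3,6,0,6](1) P2=[3,4,3,3,3,0](1)
Move 3: P1 pit3 -> P1=[3,6,3,0,1,7](2) P2=[4,5,4,3,3,0](1)
Move 4: P2 pit2 -> P1=[3,6,3,0,1,7](2) P2=[4,5,0,4,4,1](2)
Move 5: P2 pit3 -> P1=[4,6,3,0,1,7](2) P2=[4,5,0,0,5,2](3)
Move 6: P2 pit1 -> P1=[4,6,3,0,1,7](2) P2=[4,0,1,1,6,3](4)
Move 7: P1 pit0 -> P1=[0,7,4,1,2,7](2) P2=[4,0,1,1,6,3](4)
Move 8: P1 pit1 -> P1=[0,0,5,2,3,8](3) P2=[5,1,1,1,6,3](4)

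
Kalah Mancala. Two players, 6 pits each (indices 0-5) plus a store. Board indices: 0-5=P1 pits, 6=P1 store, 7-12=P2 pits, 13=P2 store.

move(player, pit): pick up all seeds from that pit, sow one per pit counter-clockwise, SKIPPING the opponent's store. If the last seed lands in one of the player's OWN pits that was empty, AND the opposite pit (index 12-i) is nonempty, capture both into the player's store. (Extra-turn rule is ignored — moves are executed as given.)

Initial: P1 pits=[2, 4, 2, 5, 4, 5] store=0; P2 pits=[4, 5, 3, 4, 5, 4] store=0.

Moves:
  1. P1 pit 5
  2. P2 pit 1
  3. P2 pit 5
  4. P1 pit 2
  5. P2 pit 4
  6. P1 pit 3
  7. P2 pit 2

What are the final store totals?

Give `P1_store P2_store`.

Move 1: P1 pit5 -> P1=[2,4,2,5,4,0](1) P2=[5,6,4,5,5,4](0)
Move 2: P2 pit1 -> P1=[3,4,2,5,4,0](1) P2=[5,0,5,6,6,5](1)
Move 3: P2 pit5 -> P1=[4,5,3,6,4,0](1) P2=[5,0,5,6,6,0](2)
Move 4: P1 pit2 -> P1=[4,5,0,7,5,0](7) P2=[0,0,5,6,6,0](2)
Move 5: P2 pit4 -> P1=[5,6,1,8,5,0](7) P2=[0,0,5,6,0,1](3)
Move 6: P1 pit3 -> P1=[5,6,1,0,6,1](8) P2=[1,1,6,7,1,1](3)
Move 7: P2 pit2 -> P1=[6,7,1,0,6,1](8) P2=[1,1,0,8,2,2](4)

Answer: 8 4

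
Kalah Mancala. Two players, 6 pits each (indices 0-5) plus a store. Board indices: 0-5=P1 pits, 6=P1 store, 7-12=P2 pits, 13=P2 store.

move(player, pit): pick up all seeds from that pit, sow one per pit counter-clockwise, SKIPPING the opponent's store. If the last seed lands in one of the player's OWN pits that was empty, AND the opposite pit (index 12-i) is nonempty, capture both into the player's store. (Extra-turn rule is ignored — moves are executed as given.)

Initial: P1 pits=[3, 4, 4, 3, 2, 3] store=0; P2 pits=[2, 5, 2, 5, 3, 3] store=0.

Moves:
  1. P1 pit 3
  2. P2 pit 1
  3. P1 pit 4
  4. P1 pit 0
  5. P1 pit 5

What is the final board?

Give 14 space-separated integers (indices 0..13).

Answer: 0 5 5 0 0 0 7 4 1 1 7 4 4 1

Derivation:
Move 1: P1 pit3 -> P1=[3,4,4,0,3,4](1) P2=[2,5,2,5,3,3](0)
Move 2: P2 pit1 -> P1=[3,4,4,0,3,4](1) P2=[2,0,3,6,4,4](1)
Move 3: P1 pit4 -> P1=[3,4,4,0,0,5](2) P2=[3,0,3,6,4,4](1)
Move 4: P1 pit0 -> P1=[0,5,5,0,0,5](6) P2=[3,0,0,6,4,4](1)
Move 5: P1 pit5 -> P1=[0,5,5,0,0,0](7) P2=[4,1,1,7,4,4](1)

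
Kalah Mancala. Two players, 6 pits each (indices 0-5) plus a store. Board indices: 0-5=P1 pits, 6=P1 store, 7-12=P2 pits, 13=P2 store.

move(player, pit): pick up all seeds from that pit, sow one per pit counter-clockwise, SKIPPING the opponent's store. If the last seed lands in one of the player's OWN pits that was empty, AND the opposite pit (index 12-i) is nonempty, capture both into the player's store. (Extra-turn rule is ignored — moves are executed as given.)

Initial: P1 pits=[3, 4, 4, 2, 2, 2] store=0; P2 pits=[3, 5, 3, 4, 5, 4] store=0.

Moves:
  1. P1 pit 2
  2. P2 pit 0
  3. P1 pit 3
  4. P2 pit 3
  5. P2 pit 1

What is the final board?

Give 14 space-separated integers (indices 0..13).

Answer: 5 5 0 0 4 4 2 0 0 5 1 7 6 2

Derivation:
Move 1: P1 pit2 -> P1=[3,4,0,3,3,3](1) P2=[3,5,3,4,5,4](0)
Move 2: P2 pit0 -> P1=[3,4,0,3,3,3](1) P2=[0,6,4,5,5,4](0)
Move 3: P1 pit3 -> P1=[3,4,0,0,4,4](2) P2=[0,6,4,5,5,4](0)
Move 4: P2 pit3 -> P1=[4,5,0,0,4,4](2) P2=[0,6,4,0,6,5](1)
Move 5: P2 pit1 -> P1=[5,5,0,0,4,4](2) P2=[0,0,5,1,7,6](2)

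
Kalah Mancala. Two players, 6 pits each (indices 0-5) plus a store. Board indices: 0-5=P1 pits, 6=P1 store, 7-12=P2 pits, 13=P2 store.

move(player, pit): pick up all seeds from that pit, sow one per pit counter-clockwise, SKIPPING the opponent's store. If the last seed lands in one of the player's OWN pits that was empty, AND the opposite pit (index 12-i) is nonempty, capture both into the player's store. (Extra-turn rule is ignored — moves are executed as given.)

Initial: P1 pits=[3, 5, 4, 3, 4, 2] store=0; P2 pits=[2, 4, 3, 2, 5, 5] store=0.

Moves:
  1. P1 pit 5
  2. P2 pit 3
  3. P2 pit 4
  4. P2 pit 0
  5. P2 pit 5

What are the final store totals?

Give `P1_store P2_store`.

Move 1: P1 pit5 -> P1=[3,5,4,3,4,0](1) P2=[3,4,3,2,5,5](0)
Move 2: P2 pit3 -> P1=[3,5,4,3,4,0](1) P2=[3,4,3,0,6,6](0)
Move 3: P2 pit4 -> P1=[4,6,5,4,4,0](1) P2=[3,4,3,0,0,7](1)
Move 4: P2 pit0 -> P1=[4,6,0,4,4,0](1) P2=[0,5,4,0,0,7](7)
Move 5: P2 pit5 -> P1=[5,7,1,5,5,1](1) P2=[0,5,4,0,0,0](8)

Answer: 1 8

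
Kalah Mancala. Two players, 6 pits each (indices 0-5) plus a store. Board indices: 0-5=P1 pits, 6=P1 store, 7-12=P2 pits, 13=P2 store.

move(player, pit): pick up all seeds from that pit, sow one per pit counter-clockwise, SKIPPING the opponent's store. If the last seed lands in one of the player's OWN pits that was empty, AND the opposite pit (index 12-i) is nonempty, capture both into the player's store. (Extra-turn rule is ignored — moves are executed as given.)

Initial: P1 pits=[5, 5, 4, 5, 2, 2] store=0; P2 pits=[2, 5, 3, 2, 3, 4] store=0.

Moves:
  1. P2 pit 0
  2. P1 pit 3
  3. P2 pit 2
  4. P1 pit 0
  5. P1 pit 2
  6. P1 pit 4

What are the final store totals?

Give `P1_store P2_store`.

Answer: 3 1

Derivation:
Move 1: P2 pit0 -> P1=[5,5,4,5,2,2](0) P2=[0,6,4,2,3,4](0)
Move 2: P1 pit3 -> P1=[5,5,4,0,3,3](1) P2=[1,7,4,2,3,4](0)
Move 3: P2 pit2 -> P1=[5,5,4,0,3,3](1) P2=[1,7,0,3,4,5](1)
Move 4: P1 pit0 -> P1=[0,6,5,1,4,4](1) P2=[1,7,0,3,4,5](1)
Move 5: P1 pit2 -> P1=[0,6,0,2,5,5](2) P2=[2,7,0,3,4,5](1)
Move 6: P1 pit4 -> P1=[0,6,0,2,0,6](3) P2=[3,8,1,3,4,5](1)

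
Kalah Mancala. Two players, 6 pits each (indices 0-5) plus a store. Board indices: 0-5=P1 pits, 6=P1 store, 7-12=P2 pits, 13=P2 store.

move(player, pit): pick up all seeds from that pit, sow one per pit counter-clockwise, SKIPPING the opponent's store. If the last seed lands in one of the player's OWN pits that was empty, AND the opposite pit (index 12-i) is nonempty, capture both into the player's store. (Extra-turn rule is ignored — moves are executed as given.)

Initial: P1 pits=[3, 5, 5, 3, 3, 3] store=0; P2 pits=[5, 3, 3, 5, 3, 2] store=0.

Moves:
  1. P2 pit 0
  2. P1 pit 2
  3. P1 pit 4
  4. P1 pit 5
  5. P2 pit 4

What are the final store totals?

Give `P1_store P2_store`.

Answer: 3 1

Derivation:
Move 1: P2 pit0 -> P1=[3,5,5,3,3,3](0) P2=[0,4,4,6,4,3](0)
Move 2: P1 pit2 -> P1=[3,5,0,4,4,4](1) P2=[1,4,4,6,4,3](0)
Move 3: P1 pit4 -> P1=[3,5,0,4,0,5](2) P2=[2,5,4,6,4,3](0)
Move 4: P1 pit5 -> P1=[3,5,0,4,0,0](3) P2=[3,6,5,7,4,3](0)
Move 5: P2 pit4 -> P1=[4,6,0,4,0,0](3) P2=[3,6,5,7,0,4](1)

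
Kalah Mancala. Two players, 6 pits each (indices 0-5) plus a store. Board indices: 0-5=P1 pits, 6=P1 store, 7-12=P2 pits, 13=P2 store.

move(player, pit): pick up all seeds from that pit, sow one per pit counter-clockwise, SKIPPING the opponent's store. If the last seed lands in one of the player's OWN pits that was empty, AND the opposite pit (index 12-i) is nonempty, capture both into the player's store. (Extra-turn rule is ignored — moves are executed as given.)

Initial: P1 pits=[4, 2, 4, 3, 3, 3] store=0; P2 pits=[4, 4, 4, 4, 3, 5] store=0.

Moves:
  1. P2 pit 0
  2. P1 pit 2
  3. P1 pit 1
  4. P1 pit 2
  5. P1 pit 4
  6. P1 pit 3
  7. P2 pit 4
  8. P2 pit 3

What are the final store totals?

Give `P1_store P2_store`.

Move 1: P2 pit0 -> P1=[4,2,4,3,3,3](0) P2=[0,5,5,5,4,5](0)
Move 2: P1 pit2 -> P1=[4,2,0,4,4,4](1) P2=[0,5,5,5,4,5](0)
Move 3: P1 pit1 -> P1=[4,0,1,5,4,4](1) P2=[0,5,5,5,4,5](0)
Move 4: P1 pit2 -> P1=[4,0,0,6,4,4](1) P2=[0,5,5,5,4,5](0)
Move 5: P1 pit4 -> P1=[4,0,0,6,0,5](2) P2=[1,6,5,5,4,5](0)
Move 6: P1 pit3 -> P1=[4,0,0,0,1,6](3) P2=[2,7,6,5,4,5](0)
Move 7: P2 pit4 -> P1=[5,1,0,0,1,6](3) P2=[2,7,6,5,0,6](1)
Move 8: P2 pit3 -> P1=[6,2,0,0,1,6](3) P2=[2,7,6,0,1,7](2)

Answer: 3 2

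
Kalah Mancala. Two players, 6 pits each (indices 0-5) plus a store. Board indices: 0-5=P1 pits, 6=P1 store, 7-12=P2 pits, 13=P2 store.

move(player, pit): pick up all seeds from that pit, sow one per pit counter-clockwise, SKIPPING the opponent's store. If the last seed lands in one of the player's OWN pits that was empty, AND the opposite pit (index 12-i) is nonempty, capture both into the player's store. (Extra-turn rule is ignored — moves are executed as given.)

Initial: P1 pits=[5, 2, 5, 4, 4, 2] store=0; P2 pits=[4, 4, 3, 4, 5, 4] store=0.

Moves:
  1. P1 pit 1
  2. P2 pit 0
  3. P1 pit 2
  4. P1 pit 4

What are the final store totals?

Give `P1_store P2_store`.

Answer: 2 0

Derivation:
Move 1: P1 pit1 -> P1=[5,0,6,5,4,2](0) P2=[4,4,3,4,5,4](0)
Move 2: P2 pit0 -> P1=[5,0,6,5,4,2](0) P2=[0,5,4,5,6,4](0)
Move 3: P1 pit2 -> P1=[5,0,0,6,5,3](1) P2=[1,6,4,5,6,4](0)
Move 4: P1 pit4 -> P1=[5,0,0,6,0,4](2) P2=[2,7,5,5,6,4](0)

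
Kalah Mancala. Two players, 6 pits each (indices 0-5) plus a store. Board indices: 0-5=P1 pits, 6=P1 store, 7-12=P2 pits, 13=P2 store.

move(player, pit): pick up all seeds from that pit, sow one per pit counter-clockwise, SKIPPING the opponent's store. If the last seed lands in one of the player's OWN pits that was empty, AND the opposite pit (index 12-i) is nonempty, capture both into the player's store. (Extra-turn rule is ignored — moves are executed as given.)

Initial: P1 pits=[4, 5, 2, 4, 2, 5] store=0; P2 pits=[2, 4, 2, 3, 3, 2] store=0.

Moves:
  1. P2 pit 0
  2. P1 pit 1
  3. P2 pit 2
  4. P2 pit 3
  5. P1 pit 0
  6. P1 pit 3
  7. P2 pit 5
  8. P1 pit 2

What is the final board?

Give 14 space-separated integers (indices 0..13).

Move 1: P2 pit0 -> P1=[4,5,2,4,2,5](0) P2=[0,5,3,3,3,2](0)
Move 2: P1 pit1 -> P1=[4,0,3,5,3,6](1) P2=[0,5,3,3,3,2](0)
Move 3: P2 pit2 -> P1=[4,0,3,5,3,6](1) P2=[0,5,0,4,4,3](0)
Move 4: P2 pit3 -> P1=[5,0,3,5,3,6](1) P2=[0,5,0,0,5,4](1)
Move 5: P1 pit0 -> P1=[0,1,4,6,4,7](1) P2=[0,5,0,0,5,4](1)
Move 6: P1 pit3 -> P1=[0,1,4,0,5,8](2) P2=[1,6,1,0,5,4](1)
Move 7: P2 pit5 -> P1=[1,2,5,0,5,8](2) P2=[1,6,1,0,5,0](2)
Move 8: P1 pit2 -> P1=[1,2,0,1,6,9](3) P2=[2,6,1,0,5,0](2)

Answer: 1 2 0 1 6 9 3 2 6 1 0 5 0 2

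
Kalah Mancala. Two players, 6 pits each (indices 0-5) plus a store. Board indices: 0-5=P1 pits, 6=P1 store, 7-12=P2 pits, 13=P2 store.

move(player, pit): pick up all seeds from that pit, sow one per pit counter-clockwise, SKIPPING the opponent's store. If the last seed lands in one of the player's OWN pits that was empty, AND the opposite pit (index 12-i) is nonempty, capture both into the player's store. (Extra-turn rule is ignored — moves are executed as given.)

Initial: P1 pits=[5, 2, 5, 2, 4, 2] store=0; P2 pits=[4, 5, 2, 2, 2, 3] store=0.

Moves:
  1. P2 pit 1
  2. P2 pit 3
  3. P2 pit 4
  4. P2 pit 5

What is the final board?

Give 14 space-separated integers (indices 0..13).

Answer: 7 4 6 3 5 2 0 4 0 3 0 0 0 4

Derivation:
Move 1: P2 pit1 -> P1=[5,2,5,2,4,2](0) P2=[4,0,3,3,3,4](1)
Move 2: P2 pit3 -> P1=[5,2,5,2,4,2](0) P2=[4,0,3,0,4,5](2)
Move 3: P2 pit4 -> P1=[6,3,5,2,4,2](0) P2=[4,0,3,0,0,6](3)
Move 4: P2 pit5 -> P1=[7,4,6,3,5,2](0) P2=[4,0,3,0,0,0](4)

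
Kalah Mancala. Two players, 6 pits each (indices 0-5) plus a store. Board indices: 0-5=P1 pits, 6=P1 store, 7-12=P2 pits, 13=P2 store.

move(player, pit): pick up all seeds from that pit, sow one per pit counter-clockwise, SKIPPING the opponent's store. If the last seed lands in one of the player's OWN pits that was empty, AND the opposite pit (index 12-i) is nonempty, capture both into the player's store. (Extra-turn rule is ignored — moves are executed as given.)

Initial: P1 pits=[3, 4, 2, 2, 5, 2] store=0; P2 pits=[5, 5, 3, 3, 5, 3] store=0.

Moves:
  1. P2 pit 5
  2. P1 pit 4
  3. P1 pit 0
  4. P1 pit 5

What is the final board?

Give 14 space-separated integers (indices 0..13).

Answer: 0 6 3 3 0 0 9 7 1 4 3 5 0 1

Derivation:
Move 1: P2 pit5 -> P1=[4,5,2,2,5,2](0) P2=[5,5,3,3,5,0](1)
Move 2: P1 pit4 -> P1=[4,5,2,2,0,3](1) P2=[6,6,4,3,5,0](1)
Move 3: P1 pit0 -> P1=[0,6,3,3,0,3](8) P2=[6,0,4,3,5,0](1)
Move 4: P1 pit5 -> P1=[0,6,3,3,0,0](9) P2=[7,1,4,3,5,0](1)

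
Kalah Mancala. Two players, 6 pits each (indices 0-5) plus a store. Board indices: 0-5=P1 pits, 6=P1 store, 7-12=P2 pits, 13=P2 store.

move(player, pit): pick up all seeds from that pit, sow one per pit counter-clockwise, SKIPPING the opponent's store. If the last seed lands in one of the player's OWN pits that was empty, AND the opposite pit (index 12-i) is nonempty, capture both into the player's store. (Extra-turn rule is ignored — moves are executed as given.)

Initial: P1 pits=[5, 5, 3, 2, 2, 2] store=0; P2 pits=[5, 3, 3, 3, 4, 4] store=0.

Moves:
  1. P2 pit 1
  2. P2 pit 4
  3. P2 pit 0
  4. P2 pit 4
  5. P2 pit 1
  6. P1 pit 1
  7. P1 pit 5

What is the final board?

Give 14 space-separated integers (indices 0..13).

Move 1: P2 pit1 -> P1=[5,5,3,2,2,2](0) P2=[5,0,4,4,5,4](0)
Move 2: P2 pit4 -> P1=[6,6,4,2,2,2](0) P2=[5,0,4,4,0,5](1)
Move 3: P2 pit0 -> P1=[6,6,4,2,2,2](0) P2=[0,1,5,5,1,6](1)
Move 4: P2 pit4 -> P1=[6,6,4,2,2,2](0) P2=[0,1,5,5,0,7](1)
Move 5: P2 pit1 -> P1=[6,6,4,2,2,2](0) P2=[0,0,6,5,0,7](1)
Move 6: P1 pit1 -> P1=[6,0,5,3,3,3](1) P2=[1,0,6,5,0,7](1)
Move 7: P1 pit5 -> P1=[6,0,5,3,3,0](2) P2=[2,1,6,5,0,7](1)

Answer: 6 0 5 3 3 0 2 2 1 6 5 0 7 1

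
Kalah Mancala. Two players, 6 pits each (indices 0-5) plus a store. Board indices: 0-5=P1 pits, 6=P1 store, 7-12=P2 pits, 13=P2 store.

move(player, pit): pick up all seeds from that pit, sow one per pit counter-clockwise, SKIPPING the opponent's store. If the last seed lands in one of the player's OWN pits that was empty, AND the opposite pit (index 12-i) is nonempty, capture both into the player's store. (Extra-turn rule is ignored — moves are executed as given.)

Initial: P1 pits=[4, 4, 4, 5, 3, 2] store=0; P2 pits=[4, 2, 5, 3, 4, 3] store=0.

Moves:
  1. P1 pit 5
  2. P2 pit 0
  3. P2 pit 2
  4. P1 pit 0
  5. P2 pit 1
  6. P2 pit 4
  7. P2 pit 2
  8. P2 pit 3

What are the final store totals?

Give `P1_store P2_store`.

Answer: 1 3

Derivation:
Move 1: P1 pit5 -> P1=[4,4,4,5,3,0](1) P2=[5,2,5,3,4,3](0)
Move 2: P2 pit0 -> P1=[4,4,4,5,3,0](1) P2=[0,3,6,4,5,4](0)
Move 3: P2 pit2 -> P1=[5,5,4,5,3,0](1) P2=[0,3,0,5,6,5](1)
Move 4: P1 pit0 -> P1=[0,6,5,6,4,1](1) P2=[0,3,0,5,6,5](1)
Move 5: P2 pit1 -> P1=[0,6,5,6,4,1](1) P2=[0,0,1,6,7,5](1)
Move 6: P2 pit4 -> P1=[1,7,6,7,5,1](1) P2=[0,0,1,6,0,6](2)
Move 7: P2 pit2 -> P1=[1,7,6,7,5,1](1) P2=[0,0,0,7,0,6](2)
Move 8: P2 pit3 -> P1=[2,8,7,8,5,1](1) P2=[0,0,0,0,1,7](3)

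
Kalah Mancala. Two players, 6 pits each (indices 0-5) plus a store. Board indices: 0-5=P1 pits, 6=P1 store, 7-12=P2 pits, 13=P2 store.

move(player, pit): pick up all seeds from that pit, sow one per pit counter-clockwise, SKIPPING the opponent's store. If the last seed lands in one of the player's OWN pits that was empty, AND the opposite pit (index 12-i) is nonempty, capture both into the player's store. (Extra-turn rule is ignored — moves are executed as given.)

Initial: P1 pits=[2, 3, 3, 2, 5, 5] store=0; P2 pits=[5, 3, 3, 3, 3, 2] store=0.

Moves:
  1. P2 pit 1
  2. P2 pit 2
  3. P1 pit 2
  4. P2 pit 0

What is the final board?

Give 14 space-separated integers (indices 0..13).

Answer: 2 3 0 3 6 6 0 0 1 1 6 6 4 1

Derivation:
Move 1: P2 pit1 -> P1=[2,3,3,2,5,5](0) P2=[5,0,4,4,4,2](0)
Move 2: P2 pit2 -> P1=[2,3,3,2,5,5](0) P2=[5,0,0,5,5,3](1)
Move 3: P1 pit2 -> P1=[2,3,0,3,6,6](0) P2=[5,0,0,5,5,3](1)
Move 4: P2 pit0 -> P1=[2,3,0,3,6,6](0) P2=[0,1,1,6,6,4](1)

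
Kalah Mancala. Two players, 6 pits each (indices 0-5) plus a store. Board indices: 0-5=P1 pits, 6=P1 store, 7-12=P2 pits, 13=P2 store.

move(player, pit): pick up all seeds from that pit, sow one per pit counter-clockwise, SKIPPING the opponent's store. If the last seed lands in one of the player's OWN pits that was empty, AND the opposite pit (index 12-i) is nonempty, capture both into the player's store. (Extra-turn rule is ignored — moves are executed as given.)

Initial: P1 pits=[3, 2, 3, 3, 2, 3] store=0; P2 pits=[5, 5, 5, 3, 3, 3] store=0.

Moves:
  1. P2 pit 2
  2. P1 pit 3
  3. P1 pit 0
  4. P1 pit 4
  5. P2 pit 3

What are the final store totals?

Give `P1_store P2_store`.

Move 1: P2 pit2 -> P1=[4,2,3,3,2,3](0) P2=[5,5,0,4,4,4](1)
Move 2: P1 pit3 -> P1=[4,2,3,0,3,4](1) P2=[5,5,0,4,4,4](1)
Move 3: P1 pit0 -> P1=[0,3,4,1,4,4](1) P2=[5,5,0,4,4,4](1)
Move 4: P1 pit4 -> P1=[0,3,4,1,0,5](2) P2=[6,6,0,4,4,4](1)
Move 5: P2 pit3 -> P1=[1,3,4,1,0,5](2) P2=[6,6,0,0,5,5](2)

Answer: 2 2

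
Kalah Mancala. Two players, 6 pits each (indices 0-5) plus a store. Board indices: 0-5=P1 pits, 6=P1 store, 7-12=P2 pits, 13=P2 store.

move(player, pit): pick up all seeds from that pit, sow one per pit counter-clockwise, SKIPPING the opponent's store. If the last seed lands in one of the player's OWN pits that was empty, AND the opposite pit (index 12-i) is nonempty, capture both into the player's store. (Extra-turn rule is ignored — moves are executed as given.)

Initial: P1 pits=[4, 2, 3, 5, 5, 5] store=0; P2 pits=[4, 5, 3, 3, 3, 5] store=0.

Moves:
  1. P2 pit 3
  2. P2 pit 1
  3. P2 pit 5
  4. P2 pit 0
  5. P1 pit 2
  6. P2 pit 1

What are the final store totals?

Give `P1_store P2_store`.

Move 1: P2 pit3 -> P1=[4,2,3,5,5,5](0) P2=[4,5,3,0,4,6](1)
Move 2: P2 pit1 -> P1=[4,2,3,5,5,5](0) P2=[4,0,4,1,5,7](2)
Move 3: P2 pit5 -> P1=[5,3,4,6,6,6](0) P2=[4,0,4,1,5,0](3)
Move 4: P2 pit0 -> P1=[5,3,4,6,6,6](0) P2=[0,1,5,2,6,0](3)
Move 5: P1 pit2 -> P1=[5,3,0,7,7,7](1) P2=[0,1,5,2,6,0](3)
Move 6: P2 pit1 -> P1=[5,3,0,7,7,7](1) P2=[0,0,6,2,6,0](3)

Answer: 1 3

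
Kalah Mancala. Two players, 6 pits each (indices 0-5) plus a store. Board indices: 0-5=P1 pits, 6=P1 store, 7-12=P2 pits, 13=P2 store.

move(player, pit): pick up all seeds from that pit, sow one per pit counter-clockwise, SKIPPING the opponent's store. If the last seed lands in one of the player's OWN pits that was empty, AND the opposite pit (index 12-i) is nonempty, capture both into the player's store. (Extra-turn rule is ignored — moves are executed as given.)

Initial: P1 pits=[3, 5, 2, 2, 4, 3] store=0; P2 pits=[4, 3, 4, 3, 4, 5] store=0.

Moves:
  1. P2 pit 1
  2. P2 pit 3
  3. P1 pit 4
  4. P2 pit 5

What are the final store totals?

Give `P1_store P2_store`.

Move 1: P2 pit1 -> P1=[3,5,2,2,4,3](0) P2=[4,0,5,4,5,5](0)
Move 2: P2 pit3 -> P1=[4,5,2,2,4,3](0) P2=[4,0,5,0,6,6](1)
Move 3: P1 pit4 -> P1=[4,5,2,2,0,4](1) P2=[5,1,5,0,6,6](1)
Move 4: P2 pit5 -> P1=[5,6,3,3,1,4](1) P2=[5,1,5,0,6,0](2)

Answer: 1 2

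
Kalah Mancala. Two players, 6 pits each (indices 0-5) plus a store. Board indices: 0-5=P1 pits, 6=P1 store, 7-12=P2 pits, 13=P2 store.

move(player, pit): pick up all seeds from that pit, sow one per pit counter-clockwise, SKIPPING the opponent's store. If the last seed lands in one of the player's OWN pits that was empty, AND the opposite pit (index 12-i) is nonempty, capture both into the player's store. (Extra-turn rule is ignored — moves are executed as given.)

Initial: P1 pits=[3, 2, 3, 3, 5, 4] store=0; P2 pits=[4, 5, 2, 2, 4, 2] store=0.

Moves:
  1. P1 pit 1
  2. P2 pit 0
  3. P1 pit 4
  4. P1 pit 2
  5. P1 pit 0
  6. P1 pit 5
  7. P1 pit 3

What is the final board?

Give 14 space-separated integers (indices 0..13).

Move 1: P1 pit1 -> P1=[3,0,4,4,5,4](0) P2=[4,5,2,2,4,2](0)
Move 2: P2 pit0 -> P1=[3,0,4,4,5,4](0) P2=[0,6,3,3,5,2](0)
Move 3: P1 pit4 -> P1=[3,0,4,4,0,5](1) P2=[1,7,4,3,5,2](0)
Move 4: P1 pit2 -> P1=[3,0,0,5,1,6](2) P2=[1,7,4,3,5,2](0)
Move 5: P1 pit0 -> P1=[0,1,1,6,1,6](2) P2=[1,7,4,3,5,2](0)
Move 6: P1 pit5 -> P1=[0,1,1,6,1,0](3) P2=[2,8,5,4,6,2](0)
Move 7: P1 pit3 -> P1=[0,1,1,0,2,1](4) P2=[3,9,6,4,6,2](0)

Answer: 0 1 1 0 2 1 4 3 9 6 4 6 2 0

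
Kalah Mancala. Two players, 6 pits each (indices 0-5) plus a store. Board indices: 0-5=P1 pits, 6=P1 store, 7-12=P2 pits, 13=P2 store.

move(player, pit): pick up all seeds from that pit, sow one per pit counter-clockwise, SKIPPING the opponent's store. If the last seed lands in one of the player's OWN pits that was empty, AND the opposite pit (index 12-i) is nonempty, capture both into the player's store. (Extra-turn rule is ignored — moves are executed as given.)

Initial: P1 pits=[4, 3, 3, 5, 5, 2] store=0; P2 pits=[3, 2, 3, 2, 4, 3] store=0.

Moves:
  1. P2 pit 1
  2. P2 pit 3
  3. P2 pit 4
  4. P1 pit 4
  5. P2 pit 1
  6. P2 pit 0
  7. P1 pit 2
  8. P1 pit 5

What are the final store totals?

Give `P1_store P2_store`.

Move 1: P2 pit1 -> P1=[4,3,3,5,5,2](0) P2=[3,0,4,3,4,3](0)
Move 2: P2 pit3 -> P1=[4,3,3,5,5,2](0) P2=[3,0,4,0,5,4](1)
Move 3: P2 pit4 -> P1=[5,4,4,5,5,2](0) P2=[3,0,4,0,0,5](2)
Move 4: P1 pit4 -> P1=[5,4,4,5,0,3](1) P2=[4,1,5,0,0,5](2)
Move 5: P2 pit1 -> P1=[5,4,4,5,0,3](1) P2=[4,0,6,0,0,5](2)
Move 6: P2 pit0 -> P1=[5,0,4,5,0,3](1) P2=[0,1,7,1,0,5](7)
Move 7: P1 pit2 -> P1=[5,0,0,6,1,4](2) P2=[0,1,7,1,0,5](7)
Move 8: P1 pit5 -> P1=[5,0,0,6,1,0](3) P2=[1,2,8,1,0,5](7)

Answer: 3 7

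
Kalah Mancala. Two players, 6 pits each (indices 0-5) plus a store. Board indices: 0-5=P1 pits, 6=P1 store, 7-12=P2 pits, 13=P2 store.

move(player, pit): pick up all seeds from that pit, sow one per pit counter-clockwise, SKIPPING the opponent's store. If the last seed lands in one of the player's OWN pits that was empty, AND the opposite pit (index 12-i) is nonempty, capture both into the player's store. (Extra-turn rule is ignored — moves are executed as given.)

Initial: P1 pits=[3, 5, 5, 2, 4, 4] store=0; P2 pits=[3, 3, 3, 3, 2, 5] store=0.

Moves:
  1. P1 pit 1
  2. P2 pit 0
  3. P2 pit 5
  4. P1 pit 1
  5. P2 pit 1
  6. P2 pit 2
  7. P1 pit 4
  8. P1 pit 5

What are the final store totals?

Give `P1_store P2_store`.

Answer: 3 7

Derivation:
Move 1: P1 pit1 -> P1=[3,0,6,3,5,5](1) P2=[3,3,3,3,2,5](0)
Move 2: P2 pit0 -> P1=[3,0,6,3,5,5](1) P2=[0,4,4,4,2,5](0)
Move 3: P2 pit5 -> P1=[4,1,7,4,5,5](1) P2=[0,4,4,4,2,0](1)
Move 4: P1 pit1 -> P1=[4,0,8,4,5,5](1) P2=[0,4,4,4,2,0](1)
Move 5: P2 pit1 -> P1=[0,0,8,4,5,5](1) P2=[0,0,5,5,3,0](6)
Move 6: P2 pit2 -> P1=[1,0,8,4,5,5](1) P2=[0,0,0,6,4,1](7)
Move 7: P1 pit4 -> P1=[1,0,8,4,0,6](2) P2=[1,1,1,6,4,1](7)
Move 8: P1 pit5 -> P1=[1,0,8,4,0,0](3) P2=[2,2,2,7,5,1](7)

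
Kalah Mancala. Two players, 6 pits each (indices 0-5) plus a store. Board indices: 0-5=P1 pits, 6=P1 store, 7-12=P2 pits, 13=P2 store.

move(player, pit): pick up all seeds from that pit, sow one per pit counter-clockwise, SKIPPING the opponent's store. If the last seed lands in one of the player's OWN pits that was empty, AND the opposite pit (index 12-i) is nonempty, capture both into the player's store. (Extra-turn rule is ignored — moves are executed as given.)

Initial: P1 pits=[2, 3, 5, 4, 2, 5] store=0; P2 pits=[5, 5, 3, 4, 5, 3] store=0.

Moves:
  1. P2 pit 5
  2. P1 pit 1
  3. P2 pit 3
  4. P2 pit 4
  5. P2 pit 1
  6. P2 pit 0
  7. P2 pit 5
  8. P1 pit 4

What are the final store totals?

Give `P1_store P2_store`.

Answer: 1 5

Derivation:
Move 1: P2 pit5 -> P1=[3,4,5,4,2,5](0) P2=[5,5,3,4,5,0](1)
Move 2: P1 pit1 -> P1=[3,0,6,5,3,6](0) P2=[5,5,3,4,5,0](1)
Move 3: P2 pit3 -> P1=[4,0,6,5,3,6](0) P2=[5,5,3,0,6,1](2)
Move 4: P2 pit4 -> P1=[5,1,7,6,3,6](0) P2=[5,5,3,0,0,2](3)
Move 5: P2 pit1 -> P1=[5,1,7,6,3,6](0) P2=[5,0,4,1,1,3](4)
Move 6: P2 pit0 -> P1=[5,1,7,6,3,6](0) P2=[0,1,5,2,2,4](4)
Move 7: P2 pit5 -> P1=[6,2,8,6,3,6](0) P2=[0,1,5,2,2,0](5)
Move 8: P1 pit4 -> P1=[6,2,8,6,0,7](1) P2=[1,1,5,2,2,0](5)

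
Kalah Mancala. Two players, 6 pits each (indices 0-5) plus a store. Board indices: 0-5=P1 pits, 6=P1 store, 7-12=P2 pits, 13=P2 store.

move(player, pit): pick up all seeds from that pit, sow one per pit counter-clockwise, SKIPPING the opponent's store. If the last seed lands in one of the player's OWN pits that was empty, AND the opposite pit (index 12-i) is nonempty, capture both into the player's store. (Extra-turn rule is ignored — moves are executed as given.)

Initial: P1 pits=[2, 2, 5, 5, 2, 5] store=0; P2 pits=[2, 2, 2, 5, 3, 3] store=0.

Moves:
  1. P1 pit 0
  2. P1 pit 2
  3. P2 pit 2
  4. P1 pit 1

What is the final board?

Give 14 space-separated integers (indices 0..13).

Move 1: P1 pit0 -> P1=[0,3,6,5,2,5](0) P2=[2,2,2,5,3,3](0)
Move 2: P1 pit2 -> P1=[0,3,0,6,3,6](1) P2=[3,3,2,5,3,3](0)
Move 3: P2 pit2 -> P1=[0,3,0,6,3,6](1) P2=[3,3,0,6,4,3](0)
Move 4: P1 pit1 -> P1=[0,0,1,7,4,6](1) P2=[3,3,0,6,4,3](0)

Answer: 0 0 1 7 4 6 1 3 3 0 6 4 3 0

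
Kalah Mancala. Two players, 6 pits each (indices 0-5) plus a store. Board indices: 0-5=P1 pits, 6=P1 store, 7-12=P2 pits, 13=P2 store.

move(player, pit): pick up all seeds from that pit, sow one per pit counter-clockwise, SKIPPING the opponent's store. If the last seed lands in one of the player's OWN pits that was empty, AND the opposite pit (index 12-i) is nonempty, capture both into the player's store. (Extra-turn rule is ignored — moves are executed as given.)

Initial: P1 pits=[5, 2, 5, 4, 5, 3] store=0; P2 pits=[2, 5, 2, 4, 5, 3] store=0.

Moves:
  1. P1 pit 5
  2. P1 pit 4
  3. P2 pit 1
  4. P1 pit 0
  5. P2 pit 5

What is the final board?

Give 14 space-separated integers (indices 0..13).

Move 1: P1 pit5 -> P1=[5,2,5,4,5,0](1) P2=[3,6,2,4,5,3](0)
Move 2: P1 pit4 -> P1=[5,2,5,4,0,1](2) P2=[4,7,3,4,5,3](0)
Move 3: P2 pit1 -> P1=[6,3,5,4,0,1](2) P2=[4,0,4,5,6,4](1)
Move 4: P1 pit0 -> P1=[0,4,6,5,1,2](3) P2=[4,0,4,5,6,4](1)
Move 5: P2 pit5 -> P1=[1,5,7,5,1,2](3) P2=[4,0,4,5,6,0](2)

Answer: 1 5 7 5 1 2 3 4 0 4 5 6 0 2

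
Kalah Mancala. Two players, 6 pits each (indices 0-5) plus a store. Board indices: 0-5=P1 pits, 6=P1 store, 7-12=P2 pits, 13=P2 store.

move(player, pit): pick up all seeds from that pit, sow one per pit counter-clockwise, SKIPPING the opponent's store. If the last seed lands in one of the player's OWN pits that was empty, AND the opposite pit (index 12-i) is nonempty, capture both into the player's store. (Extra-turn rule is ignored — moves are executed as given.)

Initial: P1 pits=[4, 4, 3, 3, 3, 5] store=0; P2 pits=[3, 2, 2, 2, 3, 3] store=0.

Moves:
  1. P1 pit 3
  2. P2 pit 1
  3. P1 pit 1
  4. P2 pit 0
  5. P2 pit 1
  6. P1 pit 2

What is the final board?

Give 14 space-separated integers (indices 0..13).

Answer: 4 0 0 2 6 8 2 0 0 5 4 3 3 0

Derivation:
Move 1: P1 pit3 -> P1=[4,4,3,0,4,6](1) P2=[3,2,2,2,3,3](0)
Move 2: P2 pit1 -> P1=[4,4,3,0,4,6](1) P2=[3,0,3,3,3,3](0)
Move 3: P1 pit1 -> P1=[4,0,4,1,5,7](1) P2=[3,0,3,3,3,3](0)
Move 4: P2 pit0 -> P1=[4,0,4,1,5,7](1) P2=[0,1,4,4,3,3](0)
Move 5: P2 pit1 -> P1=[4,0,4,1,5,7](1) P2=[0,0,5,4,3,3](0)
Move 6: P1 pit2 -> P1=[4,0,0,2,6,8](2) P2=[0,0,5,4,3,3](0)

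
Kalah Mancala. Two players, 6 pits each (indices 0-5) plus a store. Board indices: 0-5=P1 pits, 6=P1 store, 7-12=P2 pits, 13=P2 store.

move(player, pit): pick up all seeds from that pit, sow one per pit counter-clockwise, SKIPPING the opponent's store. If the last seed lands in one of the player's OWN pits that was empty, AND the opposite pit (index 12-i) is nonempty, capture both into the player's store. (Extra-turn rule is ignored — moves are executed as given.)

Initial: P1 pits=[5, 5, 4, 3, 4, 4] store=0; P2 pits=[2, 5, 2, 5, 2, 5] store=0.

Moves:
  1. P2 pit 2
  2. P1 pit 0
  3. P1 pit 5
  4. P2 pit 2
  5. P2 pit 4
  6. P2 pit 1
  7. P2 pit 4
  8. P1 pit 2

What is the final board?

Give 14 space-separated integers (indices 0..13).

Move 1: P2 pit2 -> P1=[5,5,4,3,4,4](0) P2=[2,5,0,6,3,5](0)
Move 2: P1 pit0 -> P1=[0,6,5,4,5,5](0) P2=[2,5,0,6,3,5](0)
Move 3: P1 pit5 -> P1=[0,6,5,4,5,0](1) P2=[3,6,1,7,3,5](0)
Move 4: P2 pit2 -> P1=[0,6,5,4,5,0](1) P2=[3,6,0,8,3,5](0)
Move 5: P2 pit4 -> P1=[1,6,5,4,5,0](1) P2=[3,6,0,8,0,6](1)
Move 6: P2 pit1 -> P1=[2,6,5,4,5,0](1) P2=[3,0,1,9,1,7](2)
Move 7: P2 pit4 -> P1=[2,6,5,4,5,0](1) P2=[3,0,1,9,0,8](2)
Move 8: P1 pit2 -> P1=[2,6,0,5,6,1](2) P2=[4,0,1,9,0,8](2)

Answer: 2 6 0 5 6 1 2 4 0 1 9 0 8 2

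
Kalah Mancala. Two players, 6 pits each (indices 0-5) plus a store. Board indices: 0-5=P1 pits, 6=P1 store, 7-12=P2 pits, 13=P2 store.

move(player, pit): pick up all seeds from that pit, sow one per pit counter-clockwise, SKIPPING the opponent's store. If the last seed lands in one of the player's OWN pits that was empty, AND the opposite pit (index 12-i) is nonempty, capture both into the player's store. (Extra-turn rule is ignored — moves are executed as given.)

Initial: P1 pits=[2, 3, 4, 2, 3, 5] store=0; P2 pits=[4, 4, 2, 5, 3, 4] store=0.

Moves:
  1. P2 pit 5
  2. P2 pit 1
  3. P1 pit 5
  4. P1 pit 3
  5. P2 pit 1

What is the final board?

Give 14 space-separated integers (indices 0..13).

Move 1: P2 pit5 -> P1=[3,4,5,2,3,5](0) P2=[4,4,2,5,3,0](1)
Move 2: P2 pit1 -> P1=[0,4,5,2,3,5](0) P2=[4,0,3,6,4,0](5)
Move 3: P1 pit5 -> P1=[0,4,5,2,3,0](1) P2=[5,1,4,7,4,0](5)
Move 4: P1 pit3 -> P1=[0,4,5,0,4,0](7) P2=[0,1,4,7,4,0](5)
Move 5: P2 pit1 -> P1=[0,4,5,0,4,0](7) P2=[0,0,5,7,4,0](5)

Answer: 0 4 5 0 4 0 7 0 0 5 7 4 0 5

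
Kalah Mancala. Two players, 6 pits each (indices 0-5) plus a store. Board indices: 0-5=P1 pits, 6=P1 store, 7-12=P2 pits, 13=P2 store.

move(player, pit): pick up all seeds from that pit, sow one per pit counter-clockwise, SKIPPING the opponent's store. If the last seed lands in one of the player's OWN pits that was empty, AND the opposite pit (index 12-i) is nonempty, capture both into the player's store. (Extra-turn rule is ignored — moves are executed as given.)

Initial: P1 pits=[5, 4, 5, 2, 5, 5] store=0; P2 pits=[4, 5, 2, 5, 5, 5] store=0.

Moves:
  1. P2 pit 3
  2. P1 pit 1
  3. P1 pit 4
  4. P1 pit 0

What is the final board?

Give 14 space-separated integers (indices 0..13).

Answer: 0 1 7 4 1 8 3 5 6 3 1 6 6 1

Derivation:
Move 1: P2 pit3 -> P1=[6,5,5,2,5,5](0) P2=[4,5,2,0,6,6](1)
Move 2: P1 pit1 -> P1=[6,0,6,3,6,6](1) P2=[4,5,2,0,6,6](1)
Move 3: P1 pit4 -> P1=[6,0,6,3,0,7](2) P2=[5,6,3,1,6,6](1)
Move 4: P1 pit0 -> P1=[0,1,7,4,1,8](3) P2=[5,6,3,1,6,6](1)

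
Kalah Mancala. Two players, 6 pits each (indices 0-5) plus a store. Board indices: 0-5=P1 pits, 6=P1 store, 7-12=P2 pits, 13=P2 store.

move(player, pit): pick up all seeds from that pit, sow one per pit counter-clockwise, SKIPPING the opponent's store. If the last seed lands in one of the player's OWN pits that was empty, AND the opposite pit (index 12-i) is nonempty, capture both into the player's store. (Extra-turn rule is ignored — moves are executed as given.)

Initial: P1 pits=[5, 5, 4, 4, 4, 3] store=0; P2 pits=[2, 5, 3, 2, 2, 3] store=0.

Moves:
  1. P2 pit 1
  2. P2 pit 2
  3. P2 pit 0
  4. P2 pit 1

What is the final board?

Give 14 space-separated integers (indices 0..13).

Answer: 5 5 4 0 4 3 0 0 0 1 4 4 5 7

Derivation:
Move 1: P2 pit1 -> P1=[5,5,4,4,4,3](0) P2=[2,0,4,3,3,4](1)
Move 2: P2 pit2 -> P1=[5,5,4,4,4,3](0) P2=[2,0,0,4,4,5](2)
Move 3: P2 pit0 -> P1=[5,5,4,0,4,3](0) P2=[0,1,0,4,4,5](7)
Move 4: P2 pit1 -> P1=[5,5,4,0,4,3](0) P2=[0,0,1,4,4,5](7)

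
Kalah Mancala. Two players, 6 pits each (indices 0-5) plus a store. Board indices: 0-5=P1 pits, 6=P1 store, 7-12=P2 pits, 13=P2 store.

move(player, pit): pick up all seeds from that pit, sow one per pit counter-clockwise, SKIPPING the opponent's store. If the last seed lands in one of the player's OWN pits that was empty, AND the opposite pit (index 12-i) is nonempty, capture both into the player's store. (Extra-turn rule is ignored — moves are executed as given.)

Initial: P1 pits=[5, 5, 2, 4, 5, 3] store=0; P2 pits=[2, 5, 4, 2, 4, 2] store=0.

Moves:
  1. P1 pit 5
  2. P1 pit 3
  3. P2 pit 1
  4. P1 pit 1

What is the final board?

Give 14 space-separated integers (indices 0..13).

Answer: 6 0 3 1 7 2 3 4 0 5 3 5 3 1

Derivation:
Move 1: P1 pit5 -> P1=[5,5,2,4,5,0](1) P2=[3,6,4,2,4,2](0)
Move 2: P1 pit3 -> P1=[5,5,2,0,6,1](2) P2=[4,6,4,2,4,2](0)
Move 3: P2 pit1 -> P1=[6,5,2,0,6,1](2) P2=[4,0,5,3,5,3](1)
Move 4: P1 pit1 -> P1=[6,0,3,1,7,2](3) P2=[4,0,5,3,5,3](1)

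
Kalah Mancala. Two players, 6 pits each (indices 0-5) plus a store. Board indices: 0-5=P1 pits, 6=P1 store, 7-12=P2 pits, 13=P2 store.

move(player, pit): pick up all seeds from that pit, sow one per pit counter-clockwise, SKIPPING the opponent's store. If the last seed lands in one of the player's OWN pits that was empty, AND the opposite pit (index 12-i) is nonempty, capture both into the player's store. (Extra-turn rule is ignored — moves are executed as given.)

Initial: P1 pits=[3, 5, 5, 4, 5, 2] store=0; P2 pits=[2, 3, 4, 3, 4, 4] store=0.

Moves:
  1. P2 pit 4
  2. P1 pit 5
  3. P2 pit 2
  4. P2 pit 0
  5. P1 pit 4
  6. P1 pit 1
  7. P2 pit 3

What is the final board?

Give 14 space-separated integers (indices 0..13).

Answer: 5 1 6 5 1 2 3 2 5 2 0 2 7 3

Derivation:
Move 1: P2 pit4 -> P1=[4,6,5,4,5,2](0) P2=[2,3,4,3,0,5](1)
Move 2: P1 pit5 -> P1=[4,6,5,4,5,0](1) P2=[3,3,4,3,0,5](1)
Move 3: P2 pit2 -> P1=[4,6,5,4,5,0](1) P2=[3,3,0,4,1,6](2)
Move 4: P2 pit0 -> P1=[4,6,5,4,5,0](1) P2=[0,4,1,5,1,6](2)
Move 5: P1 pit4 -> P1=[4,6,5,4,0,1](2) P2=[1,5,2,5,1,6](2)
Move 6: P1 pit1 -> P1=[4,0,6,5,1,2](3) P2=[2,5,2,5,1,6](2)
Move 7: P2 pit3 -> P1=[5,1,6,5,1,2](3) P2=[2,5,2,0,2,7](3)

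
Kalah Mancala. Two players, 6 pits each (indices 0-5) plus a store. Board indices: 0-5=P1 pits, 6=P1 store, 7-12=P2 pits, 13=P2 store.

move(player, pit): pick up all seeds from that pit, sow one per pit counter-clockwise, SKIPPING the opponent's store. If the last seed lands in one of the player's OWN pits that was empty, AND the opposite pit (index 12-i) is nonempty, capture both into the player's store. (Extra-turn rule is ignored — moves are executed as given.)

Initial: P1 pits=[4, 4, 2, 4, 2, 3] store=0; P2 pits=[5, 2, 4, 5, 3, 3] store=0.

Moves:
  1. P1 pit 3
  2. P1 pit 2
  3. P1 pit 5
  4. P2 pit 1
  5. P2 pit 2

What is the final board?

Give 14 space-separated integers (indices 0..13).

Move 1: P1 pit3 -> P1=[4,4,2,0,3,4](1) P2=[6,2,4,5,3,3](0)
Move 2: P1 pit2 -> P1=[4,4,0,1,4,4](1) P2=[6,2,4,5,3,3](0)
Move 3: P1 pit5 -> P1=[4,4,0,1,4,0](2) P2=[7,3,5,5,3,3](0)
Move 4: P2 pit1 -> P1=[4,4,0,1,4,0](2) P2=[7,0,6,6,4,3](0)
Move 5: P2 pit2 -> P1=[5,5,0,1,4,0](2) P2=[7,0,0,7,5,4](1)

Answer: 5 5 0 1 4 0 2 7 0 0 7 5 4 1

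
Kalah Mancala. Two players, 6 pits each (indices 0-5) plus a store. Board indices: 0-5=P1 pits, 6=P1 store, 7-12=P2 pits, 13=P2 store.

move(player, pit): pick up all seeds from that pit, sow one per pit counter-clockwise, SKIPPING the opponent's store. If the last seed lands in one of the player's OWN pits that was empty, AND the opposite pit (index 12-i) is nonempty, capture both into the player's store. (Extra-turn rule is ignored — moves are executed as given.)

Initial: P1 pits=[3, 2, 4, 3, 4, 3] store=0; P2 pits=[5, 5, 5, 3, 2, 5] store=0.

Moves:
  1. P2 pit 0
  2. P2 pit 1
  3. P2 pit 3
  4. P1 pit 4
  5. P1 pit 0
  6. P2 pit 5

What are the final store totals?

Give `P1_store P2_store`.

Move 1: P2 pit0 -> P1=[3,2,4,3,4,3](0) P2=[0,6,6,4,3,6](0)
Move 2: P2 pit1 -> P1=[4,2,4,3,4,3](0) P2=[0,0,7,5,4,7](1)
Move 3: P2 pit3 -> P1=[5,3,4,3,4,3](0) P2=[0,0,7,0,5,8](2)
Move 4: P1 pit4 -> P1=[5,3,4,3,0,4](1) P2=[1,1,7,0,5,8](2)
Move 5: P1 pit0 -> P1=[0,4,5,4,1,5](1) P2=[1,1,7,0,5,8](2)
Move 6: P2 pit5 -> P1=[1,5,6,5,2,6](1) P2=[2,1,7,0,5,0](3)

Answer: 1 3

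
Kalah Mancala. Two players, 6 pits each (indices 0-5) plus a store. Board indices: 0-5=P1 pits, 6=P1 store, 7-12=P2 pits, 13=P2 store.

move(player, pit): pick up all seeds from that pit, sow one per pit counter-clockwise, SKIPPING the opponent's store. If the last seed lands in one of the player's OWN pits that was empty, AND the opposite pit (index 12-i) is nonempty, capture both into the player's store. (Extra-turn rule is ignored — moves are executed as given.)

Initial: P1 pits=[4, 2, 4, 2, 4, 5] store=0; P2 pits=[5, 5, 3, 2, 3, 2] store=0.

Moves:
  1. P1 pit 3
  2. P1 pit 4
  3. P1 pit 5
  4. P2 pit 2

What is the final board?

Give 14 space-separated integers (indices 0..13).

Move 1: P1 pit3 -> P1=[4,2,4,0,5,6](0) P2=[5,5,3,2,3,2](0)
Move 2: P1 pit4 -> P1=[4,2,4,0,0,7](1) P2=[6,6,4,2,3,2](0)
Move 3: P1 pit5 -> P1=[4,2,4,0,0,0](2) P2=[7,7,5,3,4,3](0)
Move 4: P2 pit2 -> P1=[5,2,4,0,0,0](2) P2=[7,7,0,4,5,4](1)

Answer: 5 2 4 0 0 0 2 7 7 0 4 5 4 1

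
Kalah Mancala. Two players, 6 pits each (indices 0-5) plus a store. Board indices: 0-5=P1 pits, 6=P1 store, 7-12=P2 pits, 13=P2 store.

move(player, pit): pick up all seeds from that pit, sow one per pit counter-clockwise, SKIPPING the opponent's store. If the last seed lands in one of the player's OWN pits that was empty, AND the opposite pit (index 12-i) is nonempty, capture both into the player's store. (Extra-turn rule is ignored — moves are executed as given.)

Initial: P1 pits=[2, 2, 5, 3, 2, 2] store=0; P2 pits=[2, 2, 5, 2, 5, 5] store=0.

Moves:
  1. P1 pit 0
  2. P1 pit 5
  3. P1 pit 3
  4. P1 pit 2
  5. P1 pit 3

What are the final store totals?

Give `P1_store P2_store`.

Move 1: P1 pit0 -> P1=[0,3,6,3,2,2](0) P2=[2,2,5,2,5,5](0)
Move 2: P1 pit5 -> P1=[0,3,6,3,2,0](1) P2=[3,2,5,2,5,5](0)
Move 3: P1 pit3 -> P1=[0,3,6,0,3,1](2) P2=[3,2,5,2,5,5](0)
Move 4: P1 pit2 -> P1=[0,3,0,1,4,2](3) P2=[4,3,5,2,5,5](0)
Move 5: P1 pit3 -> P1=[0,3,0,0,5,2](3) P2=[4,3,5,2,5,5](0)

Answer: 3 0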